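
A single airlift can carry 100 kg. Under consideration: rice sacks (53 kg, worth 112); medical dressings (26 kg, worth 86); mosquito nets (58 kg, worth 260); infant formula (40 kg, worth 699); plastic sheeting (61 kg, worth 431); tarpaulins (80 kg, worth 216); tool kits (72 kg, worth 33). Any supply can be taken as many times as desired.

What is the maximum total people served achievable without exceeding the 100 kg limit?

Best packing: 2×infant formula — 80 kg, 1398 total.
No other feasible combination exceeds 1398.

1398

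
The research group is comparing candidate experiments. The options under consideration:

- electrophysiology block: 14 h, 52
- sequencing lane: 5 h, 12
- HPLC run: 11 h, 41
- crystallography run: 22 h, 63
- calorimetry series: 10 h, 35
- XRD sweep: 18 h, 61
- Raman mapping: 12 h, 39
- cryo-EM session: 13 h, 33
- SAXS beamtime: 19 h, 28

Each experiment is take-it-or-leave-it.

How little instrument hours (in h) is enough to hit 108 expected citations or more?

Look for the lowest-instrument combination reaching 108.
electrophysiology block + XRD sweep reaches 113 using 32 h.
No combination under 32 h hits 108.

32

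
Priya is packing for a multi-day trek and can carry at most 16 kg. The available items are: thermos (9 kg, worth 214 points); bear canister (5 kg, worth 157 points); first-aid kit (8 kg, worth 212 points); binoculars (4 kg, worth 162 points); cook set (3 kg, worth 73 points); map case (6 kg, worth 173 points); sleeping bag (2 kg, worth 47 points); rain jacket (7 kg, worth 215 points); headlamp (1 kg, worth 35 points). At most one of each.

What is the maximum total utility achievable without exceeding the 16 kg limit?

534

Taking the top-ratio items first gives bear canister + binoculars + map case + headlamp for 527 (16 kg).
Replace map case and headlamp with rain jacket: the trade gains 7 net, giving 534 at 16 kg.
Next best is bear canister + binoculars + map case + headlamp at 527 (16 kg) — short by 7.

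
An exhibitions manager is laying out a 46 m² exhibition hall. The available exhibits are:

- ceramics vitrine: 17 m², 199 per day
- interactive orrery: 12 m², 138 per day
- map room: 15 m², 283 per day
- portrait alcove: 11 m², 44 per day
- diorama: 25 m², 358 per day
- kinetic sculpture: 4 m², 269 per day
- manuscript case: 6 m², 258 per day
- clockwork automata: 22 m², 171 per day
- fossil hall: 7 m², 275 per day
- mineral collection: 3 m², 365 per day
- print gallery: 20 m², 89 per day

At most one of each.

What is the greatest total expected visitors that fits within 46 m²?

1525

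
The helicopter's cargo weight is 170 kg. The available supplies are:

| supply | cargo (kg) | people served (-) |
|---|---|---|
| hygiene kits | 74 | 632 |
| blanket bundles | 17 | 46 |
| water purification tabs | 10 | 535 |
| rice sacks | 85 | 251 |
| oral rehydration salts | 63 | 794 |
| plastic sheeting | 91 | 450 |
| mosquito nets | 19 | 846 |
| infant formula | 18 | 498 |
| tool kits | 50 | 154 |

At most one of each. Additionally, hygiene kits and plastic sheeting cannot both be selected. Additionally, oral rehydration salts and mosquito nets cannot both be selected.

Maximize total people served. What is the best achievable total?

2557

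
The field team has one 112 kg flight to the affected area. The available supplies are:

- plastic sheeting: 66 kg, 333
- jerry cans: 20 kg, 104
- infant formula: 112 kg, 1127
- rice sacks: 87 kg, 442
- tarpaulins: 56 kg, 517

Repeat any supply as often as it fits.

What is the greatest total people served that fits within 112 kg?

1127

Infant formula uses 112 of the 112 kg and totals 1127.
Nothing else within 112 kg beats 1127.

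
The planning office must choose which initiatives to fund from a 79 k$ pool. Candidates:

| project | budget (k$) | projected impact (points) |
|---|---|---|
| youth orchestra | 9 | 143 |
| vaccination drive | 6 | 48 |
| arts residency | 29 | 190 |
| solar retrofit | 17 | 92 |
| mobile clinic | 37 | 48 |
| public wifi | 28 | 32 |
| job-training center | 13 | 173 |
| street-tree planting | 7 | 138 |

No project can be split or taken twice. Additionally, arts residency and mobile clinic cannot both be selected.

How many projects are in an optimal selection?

5

Optimal total is 736.
For example youth orchestra + arts residency + solar retrofit + job-training center + street-tree planting achieves it, using 75 k$.
Every optimal selection uses 5 projects.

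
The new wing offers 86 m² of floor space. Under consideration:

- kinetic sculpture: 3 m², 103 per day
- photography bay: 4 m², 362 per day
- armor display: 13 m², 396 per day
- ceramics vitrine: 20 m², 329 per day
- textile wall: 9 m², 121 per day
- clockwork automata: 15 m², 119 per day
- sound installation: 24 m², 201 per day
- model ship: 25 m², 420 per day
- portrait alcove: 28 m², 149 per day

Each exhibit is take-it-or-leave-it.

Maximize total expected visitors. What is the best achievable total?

The ratio heuristic lands on kinetic sculpture + photography bay + armor display + ceramics vitrine + textile wall + model ship (1731) but leaves 12 m² idle.
Dropping kinetic sculpture frees 3 m²; slotting in clockwork automata (15 m²) lifts the total to 1747 at 86 m².
An exhaustive check of the 512 subsets confirms 1747.

1747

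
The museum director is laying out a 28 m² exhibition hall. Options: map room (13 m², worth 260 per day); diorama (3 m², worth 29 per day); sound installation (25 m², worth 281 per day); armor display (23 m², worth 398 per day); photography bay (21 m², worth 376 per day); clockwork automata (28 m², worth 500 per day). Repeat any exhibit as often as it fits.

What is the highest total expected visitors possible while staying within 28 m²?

520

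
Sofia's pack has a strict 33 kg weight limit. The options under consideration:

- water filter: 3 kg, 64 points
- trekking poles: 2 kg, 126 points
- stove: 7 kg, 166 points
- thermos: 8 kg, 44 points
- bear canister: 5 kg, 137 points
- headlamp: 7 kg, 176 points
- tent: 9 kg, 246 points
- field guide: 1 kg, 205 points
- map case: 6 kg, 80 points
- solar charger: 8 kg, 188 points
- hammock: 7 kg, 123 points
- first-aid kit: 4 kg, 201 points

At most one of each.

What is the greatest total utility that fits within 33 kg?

Taking the top-ratio items first gives water filter + trekking poles + bear canister + headlamp + tent + field guide + first-aid kit for 1155 (31 kg).
Replace bear canister with stove: the trade gains 29 net, giving 1184 at 33 kg.
Nothing else within 33 kg beats 1184.

1184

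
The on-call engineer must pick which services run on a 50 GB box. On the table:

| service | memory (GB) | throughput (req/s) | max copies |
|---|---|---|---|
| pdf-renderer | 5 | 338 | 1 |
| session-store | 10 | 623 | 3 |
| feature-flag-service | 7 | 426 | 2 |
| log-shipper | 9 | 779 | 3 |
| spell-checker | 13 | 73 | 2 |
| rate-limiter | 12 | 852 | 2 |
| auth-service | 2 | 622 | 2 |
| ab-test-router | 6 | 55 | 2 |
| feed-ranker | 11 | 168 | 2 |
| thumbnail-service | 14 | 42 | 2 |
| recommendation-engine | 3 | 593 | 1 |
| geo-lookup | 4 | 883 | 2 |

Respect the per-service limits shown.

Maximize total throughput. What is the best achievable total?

Filling by ratio: pdf-renderer + 3×log-shipper + 2×auth-service + recommendation-engine + 2×geo-lookup for 6278, with 3 GB left unused.
The 5 GB tied up in pdf-renderer is better spent on feature-flag-service — total rises to 6366 (49 GB).
No other feasible combination exceeds 6366.

6366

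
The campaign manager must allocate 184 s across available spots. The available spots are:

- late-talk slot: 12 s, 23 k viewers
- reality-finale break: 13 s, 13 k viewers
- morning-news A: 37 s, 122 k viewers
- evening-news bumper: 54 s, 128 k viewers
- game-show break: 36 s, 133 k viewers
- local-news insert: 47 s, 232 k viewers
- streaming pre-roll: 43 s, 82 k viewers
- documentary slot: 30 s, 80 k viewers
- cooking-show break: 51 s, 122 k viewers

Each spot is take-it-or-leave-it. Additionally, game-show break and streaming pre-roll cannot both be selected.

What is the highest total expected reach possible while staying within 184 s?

The ratio heuristic lands on late-talk slot + reality-finale break + morning-news A + game-show break + local-news insert + documentary slot (603) but leaves 9 s idle.
Dropping reality-finale break and documentary slot frees 43 s; slotting in cooking-show break (51 s) lifts the total to 632 at 183 s.

632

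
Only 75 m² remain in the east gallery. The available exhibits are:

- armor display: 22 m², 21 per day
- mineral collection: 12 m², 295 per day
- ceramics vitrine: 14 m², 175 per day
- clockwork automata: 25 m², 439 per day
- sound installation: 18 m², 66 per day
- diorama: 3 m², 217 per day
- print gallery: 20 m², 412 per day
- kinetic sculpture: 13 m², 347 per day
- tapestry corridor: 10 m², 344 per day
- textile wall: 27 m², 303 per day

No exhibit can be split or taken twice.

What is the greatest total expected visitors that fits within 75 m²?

1790

Best packing: mineral collection + ceramics vitrine + diorama + print gallery + kinetic sculpture + tapestry corridor — 72 m², 1790 total.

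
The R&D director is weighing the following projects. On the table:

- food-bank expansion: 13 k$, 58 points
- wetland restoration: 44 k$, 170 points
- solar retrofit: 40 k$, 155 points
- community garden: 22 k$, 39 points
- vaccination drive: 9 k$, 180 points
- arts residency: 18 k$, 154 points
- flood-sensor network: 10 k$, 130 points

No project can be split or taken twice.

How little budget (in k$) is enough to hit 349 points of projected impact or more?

32

Minimise k$ subject to total projected impact ≥ 349.
food-bank expansion + vaccination drive + flood-sensor network: 368 projected impact at 32 k$.
Below 32 k$ the best achievable stays under 349.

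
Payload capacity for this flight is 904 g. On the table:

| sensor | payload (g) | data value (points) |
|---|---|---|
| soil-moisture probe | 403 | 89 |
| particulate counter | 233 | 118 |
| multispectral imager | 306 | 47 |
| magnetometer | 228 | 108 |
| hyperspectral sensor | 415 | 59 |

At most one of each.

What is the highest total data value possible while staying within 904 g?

315

Soil-moisture probe + particulate counter + magnetometer uses 864 of the 904 g and totals 315.
Nothing else within 904 g beats 315.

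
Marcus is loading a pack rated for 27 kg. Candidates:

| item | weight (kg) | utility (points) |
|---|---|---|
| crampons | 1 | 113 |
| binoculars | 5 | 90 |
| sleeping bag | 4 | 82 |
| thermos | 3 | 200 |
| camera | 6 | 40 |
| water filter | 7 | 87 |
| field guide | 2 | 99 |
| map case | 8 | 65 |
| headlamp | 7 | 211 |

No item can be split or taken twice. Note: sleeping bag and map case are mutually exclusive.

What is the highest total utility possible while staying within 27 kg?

800

By utility per kg: crampons 113.00, thermos 66.67, field guide 49.50, headlamp 30.14 lead.
Filling by ratio: crampons + binoculars + sleeping bag + thermos + field guide + headlamp for 795, with 5 kg left unused.
Dropping sleeping bag frees 4 kg; slotting in water filter (7 kg) lifts the total to 800 at 25 kg.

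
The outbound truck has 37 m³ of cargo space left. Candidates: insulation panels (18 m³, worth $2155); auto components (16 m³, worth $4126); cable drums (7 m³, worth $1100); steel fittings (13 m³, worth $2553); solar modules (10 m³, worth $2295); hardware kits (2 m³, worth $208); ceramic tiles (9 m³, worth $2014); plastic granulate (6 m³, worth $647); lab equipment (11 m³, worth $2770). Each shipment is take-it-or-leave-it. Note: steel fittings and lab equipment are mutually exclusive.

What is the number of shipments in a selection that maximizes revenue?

The maximum revenue within 37 m³ is 9191.
auto components + solar modules + lab equipment hits 9191 at 37 m³.
Every optimal selection uses 3 shipments.

3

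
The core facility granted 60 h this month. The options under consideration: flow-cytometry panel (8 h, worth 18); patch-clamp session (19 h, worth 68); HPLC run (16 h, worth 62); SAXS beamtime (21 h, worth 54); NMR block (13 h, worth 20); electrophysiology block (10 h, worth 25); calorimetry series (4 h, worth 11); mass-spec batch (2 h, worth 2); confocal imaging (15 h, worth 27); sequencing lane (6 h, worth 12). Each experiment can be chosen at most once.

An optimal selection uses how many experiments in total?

4

The maximum expected citations within 60 h is 195.
patch-clamp session + HPLC run + SAXS beamtime + calorimetry series hits 195 at 60 h.
Any selection reaching 195 contains exactly 4 experiments.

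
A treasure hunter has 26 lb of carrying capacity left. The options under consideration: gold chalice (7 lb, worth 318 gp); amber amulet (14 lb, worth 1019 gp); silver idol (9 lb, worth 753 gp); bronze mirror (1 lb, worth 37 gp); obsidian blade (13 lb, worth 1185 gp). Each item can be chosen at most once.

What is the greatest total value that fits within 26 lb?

1975

Silver idol + bronze mirror + obsidian blade uses 23 of the 26 lb and totals 1975.
Next best is silver idol + obsidian blade at 1938 (22 lb) — short by 37.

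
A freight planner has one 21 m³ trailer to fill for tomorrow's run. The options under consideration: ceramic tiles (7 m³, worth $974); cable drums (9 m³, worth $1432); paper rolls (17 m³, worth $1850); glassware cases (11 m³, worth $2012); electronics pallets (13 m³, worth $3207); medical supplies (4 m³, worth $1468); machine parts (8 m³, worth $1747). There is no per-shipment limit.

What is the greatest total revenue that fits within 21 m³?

7340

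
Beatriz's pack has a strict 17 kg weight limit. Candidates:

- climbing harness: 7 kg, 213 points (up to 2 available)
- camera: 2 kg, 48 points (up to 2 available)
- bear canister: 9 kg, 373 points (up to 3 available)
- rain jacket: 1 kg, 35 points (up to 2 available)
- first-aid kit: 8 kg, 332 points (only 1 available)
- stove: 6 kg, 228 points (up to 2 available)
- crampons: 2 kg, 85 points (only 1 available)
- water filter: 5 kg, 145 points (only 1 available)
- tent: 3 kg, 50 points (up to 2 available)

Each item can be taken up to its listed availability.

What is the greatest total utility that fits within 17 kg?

705

Density check — crampons 42.50, first-aid kit 41.50, bear canister 41.44, stove 38.00 are the best per kg.
A density-first pass picks rain jacket + first-aid kit + stove + crampons — 680 at 17 kg.
Replace rain jacket and stove and crampons with bear canister: the trade gains 25 net, giving 705 at 17 kg.
No other feasible combination exceeds 705.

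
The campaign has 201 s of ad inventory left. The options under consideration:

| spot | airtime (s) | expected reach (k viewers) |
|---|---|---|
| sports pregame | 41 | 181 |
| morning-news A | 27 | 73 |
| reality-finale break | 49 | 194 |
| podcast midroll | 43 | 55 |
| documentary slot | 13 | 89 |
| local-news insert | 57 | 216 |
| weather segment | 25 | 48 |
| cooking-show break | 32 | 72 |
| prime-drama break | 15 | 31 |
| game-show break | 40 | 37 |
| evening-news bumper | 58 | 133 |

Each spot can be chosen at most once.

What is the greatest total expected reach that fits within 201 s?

Taking the top-ratio spots first gives sports pregame + morning-news A + reality-finale break + documentary slot + local-news insert for 753 (187 s).
Replace morning-news A with weather segment + prime-drama break: the trade gains 6 net, giving 759 at 200 s.

759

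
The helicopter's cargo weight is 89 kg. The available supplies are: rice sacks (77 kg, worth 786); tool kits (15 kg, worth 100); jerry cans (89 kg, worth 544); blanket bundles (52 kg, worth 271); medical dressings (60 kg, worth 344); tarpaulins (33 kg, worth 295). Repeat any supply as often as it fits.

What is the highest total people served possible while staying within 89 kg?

Rice sacks uses 77 of the 89 kg and totals 786.

786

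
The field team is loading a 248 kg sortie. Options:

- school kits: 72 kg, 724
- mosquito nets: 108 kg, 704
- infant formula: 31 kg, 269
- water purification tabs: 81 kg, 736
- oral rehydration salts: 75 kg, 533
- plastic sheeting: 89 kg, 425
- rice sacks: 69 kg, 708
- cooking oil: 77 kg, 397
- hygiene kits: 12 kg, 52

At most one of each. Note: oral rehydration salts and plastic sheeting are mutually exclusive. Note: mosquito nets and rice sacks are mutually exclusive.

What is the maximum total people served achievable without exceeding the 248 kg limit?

A density-first pass picks school kits + water purification tabs + rice sacks + hygiene kits — 2220 at 234 kg.
Replace water purification tabs and hygiene kits with infant formula + oral rehydration salts: the trade gains 14 net, giving 2234 at 247 kg.
That's the maximum — no feasible swap from here does better than 2234.

2234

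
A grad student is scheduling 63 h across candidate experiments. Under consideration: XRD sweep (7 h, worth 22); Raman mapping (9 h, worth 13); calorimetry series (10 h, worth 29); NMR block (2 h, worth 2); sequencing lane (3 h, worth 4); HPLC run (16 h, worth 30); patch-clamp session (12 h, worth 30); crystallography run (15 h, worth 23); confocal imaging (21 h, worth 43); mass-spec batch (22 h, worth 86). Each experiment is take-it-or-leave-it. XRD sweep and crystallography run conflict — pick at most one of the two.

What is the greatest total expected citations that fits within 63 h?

The ratio ordering already packs tightly: XRD sweep + Raman mapping + calorimetry series + sequencing lane + patch-clamp session + mass-spec batch, 63 h, 184.
XRD sweep + calorimetry series + sequencing lane + confocal imaging + mass-spec batch matches that 184 at 63 h; no feasible combination exceeds it.

184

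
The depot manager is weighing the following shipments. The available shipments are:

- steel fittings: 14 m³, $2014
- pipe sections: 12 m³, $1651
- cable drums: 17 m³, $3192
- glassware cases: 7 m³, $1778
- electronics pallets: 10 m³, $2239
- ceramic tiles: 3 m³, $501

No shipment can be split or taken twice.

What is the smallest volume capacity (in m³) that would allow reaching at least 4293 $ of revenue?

Look for the lowest-volume combination reaching 4293.
glassware cases + electronics pallets + ceramic tiles: 4518 revenue at 20 m³.
No combination under 20 m³ hits 4293.

20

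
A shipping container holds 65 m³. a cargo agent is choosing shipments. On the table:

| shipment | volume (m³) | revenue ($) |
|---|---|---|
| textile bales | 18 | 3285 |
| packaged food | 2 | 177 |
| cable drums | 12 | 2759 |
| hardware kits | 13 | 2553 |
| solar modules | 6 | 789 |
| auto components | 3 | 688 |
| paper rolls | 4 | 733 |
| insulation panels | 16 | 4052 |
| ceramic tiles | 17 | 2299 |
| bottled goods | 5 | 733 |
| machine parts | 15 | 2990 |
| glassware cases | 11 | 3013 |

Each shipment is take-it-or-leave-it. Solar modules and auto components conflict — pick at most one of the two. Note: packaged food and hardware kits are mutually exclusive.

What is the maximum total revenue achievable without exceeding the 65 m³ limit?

14531

The ratio heuristic lands on packaged food + cable drums + auto components + paper rolls + insulation panels + machine parts + glassware cases (14412) but leaves 2 m³ idle.
Replace packaged food and machine parts with hardware kits + bottled goods: the trade gains 119 net, giving 14531 at 64 m³.
Next best is textile bales + cable drums + auto components + paper rolls + insulation panels + glassware cases at 14530 (64 m³) — short by 1.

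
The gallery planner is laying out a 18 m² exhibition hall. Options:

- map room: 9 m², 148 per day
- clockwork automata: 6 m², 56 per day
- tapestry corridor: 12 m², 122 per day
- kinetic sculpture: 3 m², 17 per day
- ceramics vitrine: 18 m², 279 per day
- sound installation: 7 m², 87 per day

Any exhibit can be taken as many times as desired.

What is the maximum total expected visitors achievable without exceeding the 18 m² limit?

Best packing: 2×map room — 18 m², 296 total.
No other feasible combination exceeds 296.

296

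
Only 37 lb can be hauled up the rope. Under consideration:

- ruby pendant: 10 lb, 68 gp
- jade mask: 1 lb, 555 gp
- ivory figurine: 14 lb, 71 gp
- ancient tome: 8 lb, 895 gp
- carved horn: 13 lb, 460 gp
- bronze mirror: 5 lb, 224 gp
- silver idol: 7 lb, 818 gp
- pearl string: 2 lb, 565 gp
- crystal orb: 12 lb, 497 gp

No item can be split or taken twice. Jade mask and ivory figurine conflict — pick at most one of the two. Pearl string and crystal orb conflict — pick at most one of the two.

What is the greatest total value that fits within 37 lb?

3517

Taking jade mask + ancient tome + carved horn + bronze mirror + silver idol + pearl string: 36 lb used, 3517 in value.
Every other selection either busts 37 lb or breaks a pairing rule or fails to beat 3517.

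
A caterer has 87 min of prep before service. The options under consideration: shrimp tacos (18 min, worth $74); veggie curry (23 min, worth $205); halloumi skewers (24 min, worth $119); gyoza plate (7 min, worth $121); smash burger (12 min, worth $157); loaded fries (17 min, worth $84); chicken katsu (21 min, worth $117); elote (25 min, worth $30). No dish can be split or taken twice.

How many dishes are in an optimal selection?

5

The maximum profit within 87 min is 719.
For example veggie curry + halloumi skewers + gyoza plate + smash burger + chicken katsu achieves it, using 87 min.
Every optimal selection uses 5 dishes.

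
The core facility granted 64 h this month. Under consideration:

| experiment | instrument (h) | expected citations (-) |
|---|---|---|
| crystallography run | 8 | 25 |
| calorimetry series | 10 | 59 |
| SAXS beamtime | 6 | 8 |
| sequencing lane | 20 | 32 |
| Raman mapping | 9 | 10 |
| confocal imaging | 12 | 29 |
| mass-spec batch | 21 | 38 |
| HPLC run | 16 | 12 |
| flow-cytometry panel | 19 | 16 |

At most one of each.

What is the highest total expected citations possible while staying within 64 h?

Ranking by ratio (expected citations/h): calorimetry series 5.90, crystallography run 3.12, confocal imaging 2.42, mass-spec batch 1.81.
Filling by ratio: crystallography run + calorimetry series + SAXS beamtime + confocal imaging + mass-spec batch for 159, with 7 h left unused.
Dropping SAXS beamtime frees 6 h; slotting in Raman mapping (9 h) lifts the total to 161 at 60 h.
Runner-up crystallography run + calorimetry series + SAXS beamtime + confocal imaging + mass-spec batch tops out at 159.

161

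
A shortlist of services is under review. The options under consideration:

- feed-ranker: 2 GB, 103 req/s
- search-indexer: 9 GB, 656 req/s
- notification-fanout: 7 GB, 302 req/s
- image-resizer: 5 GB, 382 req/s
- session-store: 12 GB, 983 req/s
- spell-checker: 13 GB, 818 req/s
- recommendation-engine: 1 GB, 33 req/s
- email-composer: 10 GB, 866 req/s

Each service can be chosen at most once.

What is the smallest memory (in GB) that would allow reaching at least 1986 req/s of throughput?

Minimise GB subject to total throughput ≥ 1986.
Taking search-indexer + image-resizer + session-store gives 2021 (≥ 1986) for 26 GB.
No combination under 26 GB hits 1986.

26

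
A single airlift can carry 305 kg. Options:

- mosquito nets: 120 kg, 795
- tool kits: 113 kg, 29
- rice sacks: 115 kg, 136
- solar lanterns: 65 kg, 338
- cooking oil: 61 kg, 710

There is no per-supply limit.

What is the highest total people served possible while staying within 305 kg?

Density check — cooking oil 11.64, mosquito nets 6.62, solar lanterns 5.20 are the best per kg.
Best packing: 5×cooking oil — 305 kg, 3550 total.

3550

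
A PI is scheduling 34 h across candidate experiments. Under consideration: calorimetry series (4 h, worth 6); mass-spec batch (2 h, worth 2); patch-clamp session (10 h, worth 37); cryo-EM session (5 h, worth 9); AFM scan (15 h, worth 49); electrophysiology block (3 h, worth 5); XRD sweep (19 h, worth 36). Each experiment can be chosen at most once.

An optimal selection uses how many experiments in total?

4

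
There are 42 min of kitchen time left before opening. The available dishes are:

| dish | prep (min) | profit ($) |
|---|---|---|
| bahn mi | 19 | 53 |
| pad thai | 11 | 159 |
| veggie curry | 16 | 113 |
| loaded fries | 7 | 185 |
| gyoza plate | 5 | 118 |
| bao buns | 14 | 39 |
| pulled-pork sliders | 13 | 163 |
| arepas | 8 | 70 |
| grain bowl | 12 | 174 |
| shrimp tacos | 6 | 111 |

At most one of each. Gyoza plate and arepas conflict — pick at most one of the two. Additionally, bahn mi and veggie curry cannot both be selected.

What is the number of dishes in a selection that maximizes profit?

Optimal total is 747.
One optimal bundle: pad thai + loaded fries + gyoza plate + grain bowl + shrimp tacos (41 min).
Any selection reaching 747 contains exactly 5 dishes.

5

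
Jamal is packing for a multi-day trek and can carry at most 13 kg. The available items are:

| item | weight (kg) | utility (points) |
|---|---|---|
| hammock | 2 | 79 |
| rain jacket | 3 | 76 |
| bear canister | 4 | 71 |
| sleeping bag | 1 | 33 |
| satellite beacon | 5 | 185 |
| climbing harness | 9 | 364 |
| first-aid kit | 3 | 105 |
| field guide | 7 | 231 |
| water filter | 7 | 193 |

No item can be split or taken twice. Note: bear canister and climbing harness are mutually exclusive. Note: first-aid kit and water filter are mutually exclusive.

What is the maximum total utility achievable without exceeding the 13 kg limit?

A density-first pass picks hammock + sleeping bag + climbing harness — 476 at 12 kg.
Replace hammock with first-aid kit: the trade gains 26 net, giving 502 at 13 kg.

502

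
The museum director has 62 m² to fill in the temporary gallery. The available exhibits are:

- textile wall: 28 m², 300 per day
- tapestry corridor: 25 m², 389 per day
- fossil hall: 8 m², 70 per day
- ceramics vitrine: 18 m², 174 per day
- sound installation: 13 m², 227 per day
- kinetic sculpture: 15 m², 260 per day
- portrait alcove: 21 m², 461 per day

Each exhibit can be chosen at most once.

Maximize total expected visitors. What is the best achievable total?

By expected visitors per m²: portrait alcove 21.95, sound installation 17.46, kinetic sculpture 17.33, tapestry corridor 15.56 lead.
Greedy by ratio would take fossil hall + sound installation + kinetic sculpture + portrait alcove: 57 m² used, total 1018.
The 21 m² tied up in fossil hall and sound installation is better spent on tapestry corridor — total rises to 1110 (61 m²).
Runner-up tapestry corridor + sound installation + portrait alcove tops out at 1077.

1110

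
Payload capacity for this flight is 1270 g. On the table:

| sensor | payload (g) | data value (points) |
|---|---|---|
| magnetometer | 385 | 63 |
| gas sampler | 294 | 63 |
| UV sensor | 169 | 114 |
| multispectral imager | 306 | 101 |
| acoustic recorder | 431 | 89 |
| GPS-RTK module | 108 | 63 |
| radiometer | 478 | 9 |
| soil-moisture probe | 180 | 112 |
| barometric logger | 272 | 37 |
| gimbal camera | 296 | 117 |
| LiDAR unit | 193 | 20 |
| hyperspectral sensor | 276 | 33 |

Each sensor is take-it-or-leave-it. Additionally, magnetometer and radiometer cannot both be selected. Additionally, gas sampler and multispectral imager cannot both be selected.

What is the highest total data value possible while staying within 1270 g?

UV sensor + multispectral imager + GPS-RTK module + soil-moisture probe + gimbal camera + LiDAR unit uses 1252 of the 1270 g and totals 527.
Next best is UV sensor + multispectral imager + GPS-RTK module + soil-moisture probe + gimbal camera at 507 (1059 g) — short by 20.

527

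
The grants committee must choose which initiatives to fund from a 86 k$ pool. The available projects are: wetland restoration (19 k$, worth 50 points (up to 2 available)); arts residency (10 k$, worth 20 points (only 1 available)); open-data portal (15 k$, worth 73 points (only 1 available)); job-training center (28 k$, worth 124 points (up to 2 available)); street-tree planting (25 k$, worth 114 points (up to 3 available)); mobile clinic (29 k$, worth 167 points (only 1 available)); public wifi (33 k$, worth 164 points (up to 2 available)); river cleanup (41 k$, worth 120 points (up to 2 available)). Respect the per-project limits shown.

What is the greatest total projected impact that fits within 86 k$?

415

By projected impact per k$: mobile clinic 5.76, public wifi 4.97, open-data portal 4.87, street-tree planting 4.56 lead.
The ratio heuristic lands on open-data portal + mobile clinic + public wifi (404) but leaves 9 k$ idle.
The 48 k$ tied up in open-data portal and public wifi is better spent on 2×job-training center — total rises to 415 (85 k$).
Nothing else within 86 k$ beats 415.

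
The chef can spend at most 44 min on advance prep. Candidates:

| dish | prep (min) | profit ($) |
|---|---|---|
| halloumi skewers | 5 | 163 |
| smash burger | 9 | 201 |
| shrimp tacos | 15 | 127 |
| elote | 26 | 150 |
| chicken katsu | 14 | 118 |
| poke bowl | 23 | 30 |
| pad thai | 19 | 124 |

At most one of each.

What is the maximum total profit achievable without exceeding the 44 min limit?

Halloumi skewers + smash burger + shrimp tacos + chicken katsu uses 43 of the 44 min and totals 609.
Runner-up halloumi skewers + smash burger + elote tops out at 514.

609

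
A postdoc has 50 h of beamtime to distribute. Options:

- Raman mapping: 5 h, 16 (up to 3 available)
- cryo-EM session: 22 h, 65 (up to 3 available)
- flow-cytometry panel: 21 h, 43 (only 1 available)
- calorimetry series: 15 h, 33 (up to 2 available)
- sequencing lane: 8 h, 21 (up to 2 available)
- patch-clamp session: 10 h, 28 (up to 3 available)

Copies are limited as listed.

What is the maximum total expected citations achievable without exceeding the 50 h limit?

146

Taking the top-ratio experiments first gives 3×Raman mapping + cryo-EM session + patch-clamp session for 141 (47 h).
The 5 h tied up in Raman mapping is better spent on sequencing lane — total rises to 146 (50 h).
Every other selection either busts 50 h or exceeds an availability limit or fails to beat 146.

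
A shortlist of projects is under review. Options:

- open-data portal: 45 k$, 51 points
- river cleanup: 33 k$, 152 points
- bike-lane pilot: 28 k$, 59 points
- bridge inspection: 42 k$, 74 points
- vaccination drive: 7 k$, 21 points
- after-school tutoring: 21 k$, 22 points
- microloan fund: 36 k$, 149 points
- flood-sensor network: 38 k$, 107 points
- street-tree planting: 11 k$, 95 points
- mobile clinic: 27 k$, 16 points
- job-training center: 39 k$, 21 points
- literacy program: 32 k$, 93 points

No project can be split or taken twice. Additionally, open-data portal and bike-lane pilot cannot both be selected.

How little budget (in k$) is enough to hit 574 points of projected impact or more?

150

Minimise k$ subject to total projected impact ≥ 574.
Taking river cleanup + microloan fund + flood-sensor network + street-tree planting + literacy program gives 596 (≥ 574) for 150 k$.
No combination under 150 k$ hits 574.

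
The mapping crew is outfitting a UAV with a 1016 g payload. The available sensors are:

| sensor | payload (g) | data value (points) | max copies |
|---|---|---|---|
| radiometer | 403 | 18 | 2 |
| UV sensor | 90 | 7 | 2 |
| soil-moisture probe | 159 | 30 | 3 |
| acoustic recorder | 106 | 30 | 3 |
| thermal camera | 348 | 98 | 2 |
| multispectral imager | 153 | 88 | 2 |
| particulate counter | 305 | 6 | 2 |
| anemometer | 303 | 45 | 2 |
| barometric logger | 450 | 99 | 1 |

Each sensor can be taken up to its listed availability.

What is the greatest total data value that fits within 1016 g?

By data value per g: multispectral imager 0.58, acoustic recorder 0.28, thermal camera 0.28, barometric logger 0.22 lead.
The ratio heuristic lands on 3×acoustic recorder + thermal camera + 2×multispectral imager (364) but leaves 44 g idle.
Dropping 3×acoustic recorder frees 318 g; slotting in thermal camera (348 g) lifts the total to 372 at 1002 g.
Every other selection either busts 1016 g or exceeds an availability limit or fails to beat 372.

372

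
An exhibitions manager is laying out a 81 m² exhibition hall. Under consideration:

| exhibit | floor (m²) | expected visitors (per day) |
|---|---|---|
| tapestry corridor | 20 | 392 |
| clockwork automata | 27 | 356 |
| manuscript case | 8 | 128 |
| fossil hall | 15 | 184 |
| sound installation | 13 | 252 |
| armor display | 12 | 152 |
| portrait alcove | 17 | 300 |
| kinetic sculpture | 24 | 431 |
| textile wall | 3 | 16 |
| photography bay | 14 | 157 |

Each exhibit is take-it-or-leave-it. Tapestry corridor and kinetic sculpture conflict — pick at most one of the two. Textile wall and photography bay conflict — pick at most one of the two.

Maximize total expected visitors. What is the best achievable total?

Taking clockwork automata + sound installation + portrait alcove + kinetic sculpture: 81 m² used, 1339 in expected visitors.

1339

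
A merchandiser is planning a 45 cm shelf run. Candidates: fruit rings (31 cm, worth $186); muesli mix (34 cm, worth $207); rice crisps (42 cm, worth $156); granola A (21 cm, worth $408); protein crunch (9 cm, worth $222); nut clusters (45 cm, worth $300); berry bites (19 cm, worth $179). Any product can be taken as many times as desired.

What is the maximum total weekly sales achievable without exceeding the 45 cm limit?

The ratio ordering already packs tightly: 5×protein crunch, 45 cm, 1110.
That's the maximum — no swap from here does better than 1110.

1110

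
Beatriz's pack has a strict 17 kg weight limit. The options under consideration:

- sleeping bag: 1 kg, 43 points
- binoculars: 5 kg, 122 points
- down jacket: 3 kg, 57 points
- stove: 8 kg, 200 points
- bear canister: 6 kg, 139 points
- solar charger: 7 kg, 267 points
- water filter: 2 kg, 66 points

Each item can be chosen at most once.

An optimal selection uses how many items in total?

3

Best achievable utility is 533.
stove + solar charger + water filter hits 533 at 17 kg.
Any selection reaching 533 contains exactly 3 items.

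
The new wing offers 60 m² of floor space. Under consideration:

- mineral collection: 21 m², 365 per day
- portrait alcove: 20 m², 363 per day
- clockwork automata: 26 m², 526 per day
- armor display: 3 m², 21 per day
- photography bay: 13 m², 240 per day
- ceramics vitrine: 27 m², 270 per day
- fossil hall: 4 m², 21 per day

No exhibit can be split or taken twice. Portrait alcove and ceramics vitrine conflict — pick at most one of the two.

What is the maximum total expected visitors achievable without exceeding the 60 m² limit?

1131

A density-first pass picks portrait alcove + clockwork automata + photography bay — 1129 at 59 m².
Replace portrait alcove with mineral collection: the trade gains 2 net, giving 1131 at 60 m².
Next best is portrait alcove + clockwork automata + photography bay at 1129 (59 m²) — short by 2.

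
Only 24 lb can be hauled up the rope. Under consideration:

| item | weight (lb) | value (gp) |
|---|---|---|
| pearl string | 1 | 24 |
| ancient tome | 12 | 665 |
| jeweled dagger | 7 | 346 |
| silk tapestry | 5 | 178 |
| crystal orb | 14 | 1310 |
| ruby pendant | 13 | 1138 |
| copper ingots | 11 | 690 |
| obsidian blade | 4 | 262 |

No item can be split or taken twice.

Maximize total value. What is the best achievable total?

1828

A density-first pass picks pearl string + silk tapestry + crystal orb + obsidian blade — 1774 at 24 lb.
A better packing is ruby pendant + copper ingots: 24 lb, total 1828.
Runner-up pearl string + silk tapestry + crystal orb + obsidian blade tops out at 1774.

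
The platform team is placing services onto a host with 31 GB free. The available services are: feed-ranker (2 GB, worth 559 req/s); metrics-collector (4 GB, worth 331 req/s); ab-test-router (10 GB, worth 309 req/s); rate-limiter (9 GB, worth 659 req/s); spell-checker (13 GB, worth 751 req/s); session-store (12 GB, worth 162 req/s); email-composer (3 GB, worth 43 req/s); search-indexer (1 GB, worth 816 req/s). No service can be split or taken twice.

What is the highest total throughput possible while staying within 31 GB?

3116

Best packing: feed-ranker + metrics-collector + rate-limiter + spell-checker + search-indexer — 29 GB, 3116 total.
No other feasible combination exceeds 3116.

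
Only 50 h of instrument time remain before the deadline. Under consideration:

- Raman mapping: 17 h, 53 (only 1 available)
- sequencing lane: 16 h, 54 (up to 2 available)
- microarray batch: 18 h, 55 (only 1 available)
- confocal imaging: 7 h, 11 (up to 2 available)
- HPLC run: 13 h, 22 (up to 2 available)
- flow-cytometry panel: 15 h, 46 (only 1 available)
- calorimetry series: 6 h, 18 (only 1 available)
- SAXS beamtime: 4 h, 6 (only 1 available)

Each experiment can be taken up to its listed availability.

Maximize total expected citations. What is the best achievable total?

163

Greedy by ratio would take Raman mapping + 2×sequencing lane: 49 h used, total 161.
Replace Raman mapping with microarray batch: the trade gains 2 net, giving 163 at 50 h.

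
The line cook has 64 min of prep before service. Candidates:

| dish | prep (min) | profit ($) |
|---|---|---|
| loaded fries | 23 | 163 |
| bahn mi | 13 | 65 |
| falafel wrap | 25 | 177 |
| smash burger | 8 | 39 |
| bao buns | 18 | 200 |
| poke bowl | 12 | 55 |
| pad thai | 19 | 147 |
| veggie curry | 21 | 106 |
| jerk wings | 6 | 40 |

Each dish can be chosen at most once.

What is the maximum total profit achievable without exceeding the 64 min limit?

524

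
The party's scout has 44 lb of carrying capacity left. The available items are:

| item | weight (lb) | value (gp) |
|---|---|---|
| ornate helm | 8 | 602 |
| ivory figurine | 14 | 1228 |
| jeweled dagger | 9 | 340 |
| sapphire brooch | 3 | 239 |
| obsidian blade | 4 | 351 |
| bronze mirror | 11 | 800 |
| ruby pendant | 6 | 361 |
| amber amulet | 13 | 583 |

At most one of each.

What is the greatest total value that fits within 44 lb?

Ranking by ratio (value/lb): obsidian blade 87.75, ivory figurine 87.71, sapphire brooch 79.67, ornate helm 75.25.
A density-first pass picks ornate helm + ivory figurine + sapphire brooch + obsidian blade + bronze mirror — 3220 at 40 lb.
Replace sapphire brooch with ruby pendant: the trade gains 122 net, giving 3342 at 43 lb.
The spare 1 lb is too small for any remaining item, and no exchange beats 3342.

3342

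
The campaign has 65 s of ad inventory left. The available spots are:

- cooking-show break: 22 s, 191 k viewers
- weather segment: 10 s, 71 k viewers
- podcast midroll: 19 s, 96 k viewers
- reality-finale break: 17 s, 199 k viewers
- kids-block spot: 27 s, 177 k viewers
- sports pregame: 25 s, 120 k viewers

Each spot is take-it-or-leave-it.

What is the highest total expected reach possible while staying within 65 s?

510

Greedy by ratio would take cooking-show break + weather segment + reality-finale break: 49 s used, total 461.
Replace weather segment with sports pregame: the trade gains 49 net, giving 510 at 64 s.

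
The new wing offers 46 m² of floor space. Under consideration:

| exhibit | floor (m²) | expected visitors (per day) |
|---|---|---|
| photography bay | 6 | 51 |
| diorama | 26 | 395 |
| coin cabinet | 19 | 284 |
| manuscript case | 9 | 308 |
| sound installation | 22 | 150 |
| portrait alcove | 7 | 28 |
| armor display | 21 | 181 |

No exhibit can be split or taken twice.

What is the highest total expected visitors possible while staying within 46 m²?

The ratio ordering already packs tightly: photography bay + diorama + manuscript case, 41 m², 754.
The closest alternative, diorama + manuscript case + portrait alcove, reaches only 731.

754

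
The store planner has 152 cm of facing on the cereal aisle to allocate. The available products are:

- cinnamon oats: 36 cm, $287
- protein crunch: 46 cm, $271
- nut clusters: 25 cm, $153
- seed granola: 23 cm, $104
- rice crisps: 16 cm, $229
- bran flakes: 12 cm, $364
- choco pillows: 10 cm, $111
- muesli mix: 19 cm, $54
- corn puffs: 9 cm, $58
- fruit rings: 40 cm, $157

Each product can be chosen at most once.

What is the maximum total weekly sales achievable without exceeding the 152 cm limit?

Density check — bran flakes 30.33, rice crisps 14.31, choco pillows 11.10 are the best per cm.
The ratio heuristic lands on cinnamon oats + nut clusters + seed granola + rice crisps + bran flakes + choco pillows + muesli mix + corn puffs (1360) but leaves 2 cm idle.
Dropping nut clusters and muesli mix frees 44 cm; slotting in protein crunch (46 cm) lifts the total to 1424 at 152 cm.
An exhaustive check of the 1024 subsets confirms 1424.

1424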